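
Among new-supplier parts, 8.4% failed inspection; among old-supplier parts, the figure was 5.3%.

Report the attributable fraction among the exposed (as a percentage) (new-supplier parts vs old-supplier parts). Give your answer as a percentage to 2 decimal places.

AR% = (0.0840 − 0.0530) / 0.0840 = 0.3690 → 36.90%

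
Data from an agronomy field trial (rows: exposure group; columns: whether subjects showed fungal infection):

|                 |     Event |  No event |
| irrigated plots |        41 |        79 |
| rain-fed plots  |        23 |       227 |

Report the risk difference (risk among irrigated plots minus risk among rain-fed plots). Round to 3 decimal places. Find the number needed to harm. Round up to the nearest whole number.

RD = 0.250; NNH = 5

risk, irrigated plots = 41/120 = 0.3417
risk, rain-fed plots = 23/250 = 0.0920
risk difference = 0.3417 − 0.0920 = 0.250
absolute risk difference = 0.249667
1 / 0.249667 = 4.005 → round up → 5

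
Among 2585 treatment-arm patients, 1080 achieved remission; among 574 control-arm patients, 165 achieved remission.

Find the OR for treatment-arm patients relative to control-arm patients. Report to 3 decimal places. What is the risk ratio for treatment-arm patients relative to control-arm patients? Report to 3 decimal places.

OR = 1.779; RR = 1.453

odds, treatment-arm patients = 1080/1505 = 0.7176
odds, control-arm patients = 165/409 = 0.4034
OR = 0.7176 / 0.4034 = 1.779
risk, treatment-arm patients = 1080/2585 = 0.4178
risk, control-arm patients = 165/574 = 0.2875
RR = 0.4178 / 0.2875 = 1.453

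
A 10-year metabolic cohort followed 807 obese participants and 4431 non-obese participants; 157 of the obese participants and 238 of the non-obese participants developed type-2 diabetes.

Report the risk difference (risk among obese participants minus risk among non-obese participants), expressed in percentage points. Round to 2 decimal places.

risk, obese participants = 157/807 = 0.1945
risk, non-obese participants = 238/4431 = 0.0537
risk difference = 0.1945 − 0.0537 = 0.1408 → 14.08 percentage points

14.08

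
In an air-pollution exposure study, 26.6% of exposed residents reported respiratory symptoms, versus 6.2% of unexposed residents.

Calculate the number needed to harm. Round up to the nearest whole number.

NNH ≈ 5

absolute risk difference = 0.204000
1 / 0.204000 = 4.902 → round up → 5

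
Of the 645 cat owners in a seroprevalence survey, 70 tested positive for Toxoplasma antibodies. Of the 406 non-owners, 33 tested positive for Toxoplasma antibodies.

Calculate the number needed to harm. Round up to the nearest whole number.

risk, cat owners = 70/645 = 0.108527
risk, non-owners = 33/406 = 0.081281
absolute risk difference = 0.027246
1 / 0.027246 = 36.703 → round up → 37

NNH ≈ 37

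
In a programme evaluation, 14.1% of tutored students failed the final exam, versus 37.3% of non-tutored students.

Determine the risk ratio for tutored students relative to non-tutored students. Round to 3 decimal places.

RR = 0.1410 / 0.3730 = 0.378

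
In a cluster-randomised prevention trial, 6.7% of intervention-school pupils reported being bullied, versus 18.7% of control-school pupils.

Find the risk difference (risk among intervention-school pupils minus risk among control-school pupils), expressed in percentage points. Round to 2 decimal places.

RD ≈ -12.00

risk difference = 0.0670 − 0.1870 = -0.1200 → -12.00 percentage points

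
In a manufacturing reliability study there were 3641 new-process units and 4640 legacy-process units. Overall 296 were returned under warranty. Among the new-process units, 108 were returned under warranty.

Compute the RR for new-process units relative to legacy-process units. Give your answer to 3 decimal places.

RR = 0.732

new-process units without the outcome: 3641 − 108 = 3533
legacy-process units with the outcome: 296 − 108 = 188
legacy-process units without the outcome: 4640 − 188 = 4452
risk, new-process units = 108/3641 = 0.02966
risk, legacy-process units = 188/4640 = 0.04052
RR = 0.02966 / 0.04052 = 0.732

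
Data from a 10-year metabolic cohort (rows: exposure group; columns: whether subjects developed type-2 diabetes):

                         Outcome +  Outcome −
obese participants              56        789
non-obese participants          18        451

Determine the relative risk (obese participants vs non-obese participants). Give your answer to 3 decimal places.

RR ≈ 1.727

risk, obese participants = 56/845 = 0.06627
risk, non-obese participants = 18/469 = 0.03838
RR = 0.06627 / 0.03838 = 1.727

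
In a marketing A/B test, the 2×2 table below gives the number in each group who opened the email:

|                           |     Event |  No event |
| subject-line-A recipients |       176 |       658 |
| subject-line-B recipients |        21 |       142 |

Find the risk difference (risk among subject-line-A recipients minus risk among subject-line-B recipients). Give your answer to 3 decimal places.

risk, subject-line-A recipients = 176/834 = 0.2110
risk, subject-line-B recipients = 21/163 = 0.1288
risk difference = 0.2110 − 0.1288 = 0.082

0.082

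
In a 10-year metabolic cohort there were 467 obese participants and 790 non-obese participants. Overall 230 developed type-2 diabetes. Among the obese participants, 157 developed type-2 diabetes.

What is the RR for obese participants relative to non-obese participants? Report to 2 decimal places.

RR ≈ 3.64

obese participants without the outcome: 467 − 157 = 310
non-obese participants with the outcome: 230 − 157 = 73
non-obese participants without the outcome: 790 − 73 = 717
risk, obese participants = 157/467 = 0.3362
risk, non-obese participants = 73/790 = 0.0924
RR = 0.3362 / 0.0924 = 3.64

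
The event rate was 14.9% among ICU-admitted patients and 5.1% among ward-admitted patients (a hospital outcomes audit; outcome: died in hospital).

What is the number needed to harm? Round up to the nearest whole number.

absolute risk difference = 0.098000
1 / 0.098000 = 10.204 → round up → 11

NNH: 11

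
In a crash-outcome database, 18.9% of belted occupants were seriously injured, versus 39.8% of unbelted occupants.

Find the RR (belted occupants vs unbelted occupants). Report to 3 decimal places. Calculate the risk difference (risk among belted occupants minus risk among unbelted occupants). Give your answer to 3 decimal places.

RR = 0.1890 / 0.3980 = 0.475
risk difference = 0.1890 − 0.3980 = -0.209

RR = 0.475; RD = -0.209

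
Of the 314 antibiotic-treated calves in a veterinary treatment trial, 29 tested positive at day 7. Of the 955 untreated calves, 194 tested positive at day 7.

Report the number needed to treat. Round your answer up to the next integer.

NNT ≈ 10

risk, antibiotic-treated calves = 29/314 = 0.092357
risk, untreated calves = 194/955 = 0.203141
absolute risk difference = 0.110785
1 / 0.110785 = 9.026 → round up → 10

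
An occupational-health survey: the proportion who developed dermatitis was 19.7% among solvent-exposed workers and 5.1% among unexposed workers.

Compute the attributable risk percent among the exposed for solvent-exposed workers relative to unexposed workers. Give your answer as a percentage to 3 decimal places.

AR% = (0.1970 − 0.0510) / 0.1970 = 0.7411 → 74.112%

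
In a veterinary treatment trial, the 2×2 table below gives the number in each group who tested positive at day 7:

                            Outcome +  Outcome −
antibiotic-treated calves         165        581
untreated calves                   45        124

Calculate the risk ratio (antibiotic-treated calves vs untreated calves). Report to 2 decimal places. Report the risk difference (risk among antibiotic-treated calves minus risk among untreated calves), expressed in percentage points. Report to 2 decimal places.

risk, antibiotic-treated calves = 165/746 = 0.2212
risk, untreated calves = 45/169 = 0.2663
RR = 0.2212 / 0.2663 = 0.83
risk difference = 0.2212 − 0.2663 = -0.0451 → -4.51 percentage points

RR = 0.83; RD = -4.51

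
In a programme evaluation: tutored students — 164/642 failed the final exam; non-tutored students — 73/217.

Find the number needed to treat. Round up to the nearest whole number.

NNT: 13

risk, tutored students = 164/642 = 0.255452
risk, non-tutored students = 73/217 = 0.336406
absolute risk difference = 0.080954
1 / 0.080954 = 12.353 → round up → 13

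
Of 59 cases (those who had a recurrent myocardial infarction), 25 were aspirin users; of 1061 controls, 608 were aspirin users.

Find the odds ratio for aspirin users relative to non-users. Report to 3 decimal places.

OR = (25 × 453) / (608 × 34) = 11325/20672 ≈ 0.548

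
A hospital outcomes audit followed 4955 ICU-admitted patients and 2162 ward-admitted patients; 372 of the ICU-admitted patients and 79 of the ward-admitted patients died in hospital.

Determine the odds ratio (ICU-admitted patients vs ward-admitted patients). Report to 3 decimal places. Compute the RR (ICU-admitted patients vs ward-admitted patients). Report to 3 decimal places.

OR = 2.140; RR = 2.055

odds, ICU-admitted patients = 372/4583 = 0.08117
odds, ward-admitted patients = 79/2083 = 0.03793
OR = 0.08117 / 0.03793 = 2.140
risk, ICU-admitted patients = 372/4955 = 0.07508
risk, ward-admitted patients = 79/2162 = 0.03654
RR = 0.07508 / 0.03654 = 2.055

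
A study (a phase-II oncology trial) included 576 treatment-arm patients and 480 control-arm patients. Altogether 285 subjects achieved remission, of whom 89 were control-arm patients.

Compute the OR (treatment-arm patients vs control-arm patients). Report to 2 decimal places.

OR ≈ 2.27

treatment-arm patients with the outcome: 285 − 89 = 196
treatment-arm patients without the outcome: 576 − 196 = 380
control-arm patients without the outcome: 480 − 89 = 391
OR = (196 × 391) / (380 × 89) = 76636/33820 ≈ 2.27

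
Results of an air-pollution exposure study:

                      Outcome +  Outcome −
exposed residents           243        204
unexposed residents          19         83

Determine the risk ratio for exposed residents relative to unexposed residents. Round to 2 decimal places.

risk, exposed residents = 243/447 = 0.5436
risk, unexposed residents = 19/102 = 0.1863
RR = 0.5436 / 0.1863 = 2.92

2.92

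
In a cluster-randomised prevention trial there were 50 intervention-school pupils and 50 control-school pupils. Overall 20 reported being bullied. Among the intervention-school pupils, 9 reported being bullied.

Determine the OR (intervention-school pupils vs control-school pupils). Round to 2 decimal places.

0.78

intervention-school pupils without the outcome: 50 − 9 = 41
control-school pupils with the outcome: 20 − 9 = 11
control-school pupils without the outcome: 50 − 11 = 39
OR = (9 × 39) / (41 × 11) = 351/451 ≈ 0.78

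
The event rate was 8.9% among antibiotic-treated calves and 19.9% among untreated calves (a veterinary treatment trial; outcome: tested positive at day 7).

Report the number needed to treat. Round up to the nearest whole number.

NNT: 10

absolute risk difference = 0.110000
1 / 0.110000 = 9.091 → round up → 10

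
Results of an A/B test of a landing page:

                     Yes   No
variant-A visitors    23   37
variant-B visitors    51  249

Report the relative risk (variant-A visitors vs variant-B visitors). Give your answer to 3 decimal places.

2.255

risk, variant-A visitors = 23/60 = 0.3833
risk, variant-B visitors = 51/300 = 0.1700
RR = 0.3833 / 0.1700 = 2.255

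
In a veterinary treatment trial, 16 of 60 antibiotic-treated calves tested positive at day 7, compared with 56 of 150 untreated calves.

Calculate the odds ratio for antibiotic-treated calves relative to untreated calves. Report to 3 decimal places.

odds, antibiotic-treated calves = 16/44 = 0.3636
odds, untreated calves = 56/94 = 0.5957
OR = 0.3636 / 0.5957 = 0.610

0.610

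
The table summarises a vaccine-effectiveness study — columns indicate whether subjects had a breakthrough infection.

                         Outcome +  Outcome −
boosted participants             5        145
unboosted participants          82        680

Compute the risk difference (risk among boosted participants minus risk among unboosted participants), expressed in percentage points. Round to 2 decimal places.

RD ≈ -7.43

risk, boosted participants = 5/150 = 0.03333
risk, unboosted participants = 82/762 = 0.10761
risk difference = 0.03333 − 0.10761 = -0.07428 → -7.43 percentage points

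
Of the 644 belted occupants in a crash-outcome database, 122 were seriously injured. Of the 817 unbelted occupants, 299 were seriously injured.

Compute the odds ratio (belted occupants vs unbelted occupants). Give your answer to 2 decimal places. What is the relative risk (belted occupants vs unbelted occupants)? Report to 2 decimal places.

OR = (122 × 518) / (522 × 299) = 63196/156078 ≈ 0.40
risk, belted occupants = 122/644 = 0.1894
risk, unbelted occupants = 299/817 = 0.3660
RR = 0.1894 / 0.3660 = 0.52

OR = 0.40; RR = 0.52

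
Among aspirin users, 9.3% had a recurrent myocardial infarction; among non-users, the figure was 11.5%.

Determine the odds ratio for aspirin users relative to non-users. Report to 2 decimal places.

odds, aspirin users = 0.0930/0.9070 = 0.1025
odds, non-users = 0.1150/0.8850 = 0.1299
OR = 0.1025 / 0.1299 = 0.79

OR: 0.79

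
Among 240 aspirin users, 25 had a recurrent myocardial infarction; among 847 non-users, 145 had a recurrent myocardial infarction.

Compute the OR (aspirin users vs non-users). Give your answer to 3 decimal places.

OR = (25 × 702) / (215 × 145) = 17550/31175 ≈ 0.563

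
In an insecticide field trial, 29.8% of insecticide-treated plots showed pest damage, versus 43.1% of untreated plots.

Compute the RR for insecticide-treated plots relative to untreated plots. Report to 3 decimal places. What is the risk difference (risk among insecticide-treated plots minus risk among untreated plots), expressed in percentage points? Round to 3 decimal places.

RR = 0.2980 / 0.4310 = 0.691
risk difference = 0.2980 − 0.4310 = -0.1330 → -13.300 percentage points

RR = 0.691; RD = -13.300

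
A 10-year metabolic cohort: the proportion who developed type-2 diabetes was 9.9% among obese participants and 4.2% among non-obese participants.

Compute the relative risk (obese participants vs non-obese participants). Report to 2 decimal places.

RR = 0.09900 / 0.04200 = 2.36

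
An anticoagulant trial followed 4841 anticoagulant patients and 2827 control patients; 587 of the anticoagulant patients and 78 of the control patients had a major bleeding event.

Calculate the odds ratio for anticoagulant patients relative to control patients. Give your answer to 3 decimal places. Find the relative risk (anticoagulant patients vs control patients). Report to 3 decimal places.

OR = (587 × 2749) / (4254 × 78) = 1613663/331812 ≈ 4.863
risk, anticoagulant patients = 587/4841 = 0.12126
risk, control patients = 78/2827 = 0.02759
RR = 0.12126 / 0.02759 = 4.395

OR = 4.863; RR = 4.395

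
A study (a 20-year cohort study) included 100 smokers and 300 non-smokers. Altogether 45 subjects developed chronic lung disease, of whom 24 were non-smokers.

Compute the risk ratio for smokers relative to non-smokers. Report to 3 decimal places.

2.625

smokers with the outcome: 45 − 24 = 21
smokers without the outcome: 100 − 21 = 79
non-smokers without the outcome: 300 − 24 = 276
risk, smokers = 21/100 = 0.2100
risk, non-smokers = 24/300 = 0.0800
RR = 0.2100 / 0.0800 = 2.625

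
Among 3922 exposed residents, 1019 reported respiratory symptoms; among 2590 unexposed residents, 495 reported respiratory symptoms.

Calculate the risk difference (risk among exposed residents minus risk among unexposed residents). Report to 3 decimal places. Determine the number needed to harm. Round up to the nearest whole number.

RD = 0.069; NNH = 15

risk, exposed residents = 1019/3922 = 0.2598
risk, unexposed residents = 495/2590 = 0.1911
risk difference = 0.2598 − 0.1911 = 0.069
absolute risk difference = 0.068697
1 / 0.068697 = 14.557 → round up → 15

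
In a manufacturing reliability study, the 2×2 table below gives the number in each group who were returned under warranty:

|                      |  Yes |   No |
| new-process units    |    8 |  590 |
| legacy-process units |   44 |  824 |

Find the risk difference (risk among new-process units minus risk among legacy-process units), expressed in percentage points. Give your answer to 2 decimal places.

RD = -3.73

risk, new-process units = 8/598 = 0.01338
risk, legacy-process units = 44/868 = 0.05069
risk difference = 0.01338 − 0.05069 = -0.03731 → -3.73 percentage points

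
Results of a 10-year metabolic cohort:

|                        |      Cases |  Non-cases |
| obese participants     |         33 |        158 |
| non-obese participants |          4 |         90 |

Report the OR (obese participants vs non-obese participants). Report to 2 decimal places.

OR = (33 × 90) / (158 × 4) = 2970/632 ≈ 4.70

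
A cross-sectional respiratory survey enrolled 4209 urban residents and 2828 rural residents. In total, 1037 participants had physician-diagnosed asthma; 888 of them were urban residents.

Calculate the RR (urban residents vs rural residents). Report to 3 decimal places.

urban residents without the outcome: 4209 − 888 = 3321
rural residents with the outcome: 1037 − 888 = 149
rural residents without the outcome: 2828 − 149 = 2679
risk, urban residents = 888/4209 = 0.2110
risk, rural residents = 149/2828 = 0.0527
RR = 0.2110 / 0.0527 = 4.004

4.004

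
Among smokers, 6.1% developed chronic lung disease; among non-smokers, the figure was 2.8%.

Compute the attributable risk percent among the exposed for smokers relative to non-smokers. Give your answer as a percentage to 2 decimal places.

AR% = (0.06100 − 0.02800) / 0.06100 = 0.5410 → 54.10%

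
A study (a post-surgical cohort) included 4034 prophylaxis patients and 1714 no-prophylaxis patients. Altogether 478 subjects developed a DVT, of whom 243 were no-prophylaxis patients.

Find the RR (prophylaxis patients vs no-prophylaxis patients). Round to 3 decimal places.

prophylaxis patients with the outcome: 478 − 243 = 235
prophylaxis patients without the outcome: 4034 − 235 = 3799
no-prophylaxis patients without the outcome: 1714 − 243 = 1471
risk, prophylaxis patients = 235/4034 = 0.0583
risk, no-prophylaxis patients = 243/1714 = 0.1418
RR = 0.0583 / 0.1418 = 0.411

0.411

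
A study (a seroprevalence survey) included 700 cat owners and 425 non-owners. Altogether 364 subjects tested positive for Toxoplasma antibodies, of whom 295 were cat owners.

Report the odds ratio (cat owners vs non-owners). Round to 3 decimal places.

3.758

cat owners without the outcome: 700 − 295 = 405
non-owners with the outcome: 364 − 295 = 69
non-owners without the outcome: 425 − 69 = 356
OR = (295 × 356) / (405 × 69) = 105020/27945 ≈ 3.758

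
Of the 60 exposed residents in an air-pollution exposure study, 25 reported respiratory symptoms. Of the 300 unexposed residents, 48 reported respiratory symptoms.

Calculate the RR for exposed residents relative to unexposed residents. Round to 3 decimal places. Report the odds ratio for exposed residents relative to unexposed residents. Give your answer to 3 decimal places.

risk, exposed residents = 25/60 = 0.4167
risk, unexposed residents = 48/300 = 0.1600
RR = 0.4167 / 0.1600 = 2.604
odds, exposed residents = 25/35 = 0.7143
odds, unexposed residents = 48/252 = 0.1905
OR = 0.7143 / 0.1905 = 3.750

RR = 2.604; OR = 3.750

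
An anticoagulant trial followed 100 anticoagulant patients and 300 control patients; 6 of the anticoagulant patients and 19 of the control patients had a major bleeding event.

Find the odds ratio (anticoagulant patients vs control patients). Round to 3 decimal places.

OR: 0.944

odds, anticoagulant patients = 6/94 = 0.0638
odds, control patients = 19/281 = 0.0676
OR = 0.0638 / 0.0676 = 0.944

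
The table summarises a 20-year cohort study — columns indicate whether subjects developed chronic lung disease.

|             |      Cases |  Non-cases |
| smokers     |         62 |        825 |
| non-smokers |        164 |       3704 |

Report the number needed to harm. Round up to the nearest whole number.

37

risk, smokers = 62/887 = 0.069899
risk, non-smokers = 164/3868 = 0.042399
absolute risk difference = 0.027499
1 / 0.027499 = 36.365 → round up → 37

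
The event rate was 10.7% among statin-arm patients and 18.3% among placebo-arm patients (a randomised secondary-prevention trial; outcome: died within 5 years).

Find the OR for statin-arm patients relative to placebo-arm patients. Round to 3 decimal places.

odds, statin-arm patients = 0.1070/0.8930 = 0.1198
odds, placebo-arm patients = 0.1830/0.8170 = 0.2240
OR = 0.1198 / 0.2240 = 0.535

OR ≈ 0.535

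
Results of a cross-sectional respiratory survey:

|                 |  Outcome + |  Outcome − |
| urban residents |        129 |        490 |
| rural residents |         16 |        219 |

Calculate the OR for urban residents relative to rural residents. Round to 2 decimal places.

OR = (129 × 219) / (490 × 16) = 28251/7840 ≈ 3.60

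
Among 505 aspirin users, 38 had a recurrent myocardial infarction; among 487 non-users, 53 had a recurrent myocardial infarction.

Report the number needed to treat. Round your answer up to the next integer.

NNT: 30

risk, aspirin users = 38/505 = 0.075248
risk, non-users = 53/487 = 0.108830
absolute risk difference = 0.033582
1 / 0.033582 = 29.778 → round up → 30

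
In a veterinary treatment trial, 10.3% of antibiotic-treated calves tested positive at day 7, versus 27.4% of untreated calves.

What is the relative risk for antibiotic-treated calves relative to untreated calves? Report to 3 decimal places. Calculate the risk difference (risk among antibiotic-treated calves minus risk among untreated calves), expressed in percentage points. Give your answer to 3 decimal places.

RR = 0.1030 / 0.2740 = 0.376
risk difference = 0.1030 − 0.2740 = -0.1710 → -17.100 percentage points

RR = 0.376; RD = -17.100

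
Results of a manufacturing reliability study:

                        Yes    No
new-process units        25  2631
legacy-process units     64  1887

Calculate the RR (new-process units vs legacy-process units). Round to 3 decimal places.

risk, new-process units = 25/2656 = 0.00941
risk, legacy-process units = 64/1951 = 0.03280
RR = 0.00941 / 0.03280 = 0.287

RR: 0.287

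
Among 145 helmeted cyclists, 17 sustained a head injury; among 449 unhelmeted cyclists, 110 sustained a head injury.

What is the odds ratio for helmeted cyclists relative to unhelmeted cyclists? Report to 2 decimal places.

OR = 0.41

odds, helmeted cyclists = 17/128 = 0.1328
odds, unhelmeted cyclists = 110/339 = 0.3245
OR = 0.1328 / 0.3245 = 0.41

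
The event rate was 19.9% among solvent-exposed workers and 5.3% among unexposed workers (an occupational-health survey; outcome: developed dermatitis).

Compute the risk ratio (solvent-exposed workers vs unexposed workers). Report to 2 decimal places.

RR = 0.1990 / 0.0530 = 3.75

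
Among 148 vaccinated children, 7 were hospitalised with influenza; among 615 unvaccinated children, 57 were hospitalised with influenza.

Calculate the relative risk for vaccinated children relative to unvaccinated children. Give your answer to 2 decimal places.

RR ≈ 0.51

risk, vaccinated children = 7/148 = 0.04730
risk, unvaccinated children = 57/615 = 0.09268
RR = 0.04730 / 0.09268 = 0.51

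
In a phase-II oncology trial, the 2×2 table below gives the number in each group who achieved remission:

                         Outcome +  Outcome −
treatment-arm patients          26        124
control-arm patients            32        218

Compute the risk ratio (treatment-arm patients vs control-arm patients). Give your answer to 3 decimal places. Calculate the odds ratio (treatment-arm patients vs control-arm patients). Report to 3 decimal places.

RR = 1.354; OR = 1.428

risk, treatment-arm patients = 26/150 = 0.1733
risk, control-arm patients = 32/250 = 0.1280
RR = 0.1733 / 0.1280 = 1.354
OR = (26 × 218) / (124 × 32) = 5668/3968 ≈ 1.428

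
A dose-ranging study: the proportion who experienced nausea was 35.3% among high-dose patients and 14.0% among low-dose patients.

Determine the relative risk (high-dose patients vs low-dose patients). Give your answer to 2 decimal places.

RR = 0.3530 / 0.1400 = 2.52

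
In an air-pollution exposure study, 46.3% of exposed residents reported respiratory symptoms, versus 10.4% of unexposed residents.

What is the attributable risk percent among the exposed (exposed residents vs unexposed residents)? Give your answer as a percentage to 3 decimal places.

AR% = (0.4630 − 0.1040) / 0.4630 = 0.7754 → 77.538%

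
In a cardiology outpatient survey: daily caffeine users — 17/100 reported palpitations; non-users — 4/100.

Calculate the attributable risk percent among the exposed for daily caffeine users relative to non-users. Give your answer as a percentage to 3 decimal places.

risk, daily caffeine users = 17/100 = 0.17000
risk, non-users = 4/100 = 0.04000
AR% = (0.17000 − 0.04000) / 0.17000 = 0.7647 → 76.471%

AR% ≈ 76.471%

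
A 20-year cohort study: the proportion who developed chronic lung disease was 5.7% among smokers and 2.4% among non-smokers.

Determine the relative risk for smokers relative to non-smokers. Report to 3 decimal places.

RR = 0.05700 / 0.02400 = 2.375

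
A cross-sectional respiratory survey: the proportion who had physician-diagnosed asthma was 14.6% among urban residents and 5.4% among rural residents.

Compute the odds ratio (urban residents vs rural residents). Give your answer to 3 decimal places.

odds, urban residents = 0.1460/0.8540 = 0.1710
odds, rural residents = 0.0540/0.9460 = 0.0571
OR = 0.1710 / 0.0571 = 2.995

2.995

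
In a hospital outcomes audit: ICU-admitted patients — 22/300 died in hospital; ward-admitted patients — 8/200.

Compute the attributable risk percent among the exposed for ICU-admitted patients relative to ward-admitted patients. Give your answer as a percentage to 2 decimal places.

AR%: 45.45%

risk, ICU-admitted patients = 22/300 = 0.07333
risk, ward-admitted patients = 8/200 = 0.04000
AR% = (0.07333 − 0.04000) / 0.07333 = 0.4545 → 45.45%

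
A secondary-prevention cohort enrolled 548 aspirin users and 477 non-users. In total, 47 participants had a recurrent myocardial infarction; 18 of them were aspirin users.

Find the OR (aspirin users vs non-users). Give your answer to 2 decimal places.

OR ≈ 0.52

aspirin users without the outcome: 548 − 18 = 530
non-users with the outcome: 47 − 18 = 29
non-users without the outcome: 477 − 29 = 448
odds, aspirin users = 18/530 = 0.03396
odds, non-users = 29/448 = 0.06473
OR = 0.03396 / 0.06473 = 0.52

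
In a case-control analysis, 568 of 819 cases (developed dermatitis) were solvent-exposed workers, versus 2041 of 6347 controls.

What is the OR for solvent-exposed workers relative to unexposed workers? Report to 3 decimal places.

OR = 4.774

odds, solvent-exposed workers = 568/2041 = 0.2783
odds, unexposed workers = 251/4306 = 0.0583
OR = 0.2783 / 0.0583 = 4.774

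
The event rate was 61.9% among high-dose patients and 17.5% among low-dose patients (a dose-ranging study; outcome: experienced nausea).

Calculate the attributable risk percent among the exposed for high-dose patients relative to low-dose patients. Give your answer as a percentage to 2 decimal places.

AR% = (0.6190 − 0.1750) / 0.6190 = 0.7173 → 71.73%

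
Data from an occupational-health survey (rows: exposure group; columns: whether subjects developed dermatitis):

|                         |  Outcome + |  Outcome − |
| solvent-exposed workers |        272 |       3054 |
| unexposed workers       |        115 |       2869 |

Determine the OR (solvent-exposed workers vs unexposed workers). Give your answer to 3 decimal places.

OR = (272 × 2869) / (3054 × 115) = 780368/351210 ≈ 2.222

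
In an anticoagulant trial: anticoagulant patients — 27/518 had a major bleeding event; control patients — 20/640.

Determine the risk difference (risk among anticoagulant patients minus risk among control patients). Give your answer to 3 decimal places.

0.021

risk, anticoagulant patients = 27/518 = 0.05212
risk, control patients = 20/640 = 0.03125
risk difference = 0.05212 − 0.03125 = 0.021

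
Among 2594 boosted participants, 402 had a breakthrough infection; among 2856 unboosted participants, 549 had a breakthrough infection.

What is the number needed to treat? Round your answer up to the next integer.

risk, boosted participants = 402/2594 = 0.154973
risk, unboosted participants = 549/2856 = 0.192227
absolute risk difference = 0.037254
1 / 0.037254 = 26.843 → round up → 27

NNT ≈ 27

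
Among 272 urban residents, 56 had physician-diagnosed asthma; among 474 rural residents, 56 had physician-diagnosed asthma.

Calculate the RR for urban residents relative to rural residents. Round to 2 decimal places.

risk, urban residents = 56/272 = 0.2059
risk, rural residents = 56/474 = 0.1181
RR = 0.2059 / 0.1181 = 1.74

1.74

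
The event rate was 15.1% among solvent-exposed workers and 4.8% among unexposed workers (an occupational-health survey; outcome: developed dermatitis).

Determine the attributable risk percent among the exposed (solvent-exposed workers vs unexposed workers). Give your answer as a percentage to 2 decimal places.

AR% = (0.15100 − 0.04800) / 0.15100 = 0.6821 → 68.21%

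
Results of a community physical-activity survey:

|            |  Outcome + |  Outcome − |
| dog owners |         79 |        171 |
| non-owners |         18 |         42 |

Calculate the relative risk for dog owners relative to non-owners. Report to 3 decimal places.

RR: 1.053

risk, dog owners = 79/250 = 0.3160
risk, non-owners = 18/60 = 0.3000
RR = 0.3160 / 0.3000 = 1.053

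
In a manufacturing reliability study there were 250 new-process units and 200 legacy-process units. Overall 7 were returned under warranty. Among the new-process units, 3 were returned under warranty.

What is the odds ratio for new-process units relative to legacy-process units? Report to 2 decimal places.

0.60

new-process units without the outcome: 250 − 3 = 247
legacy-process units with the outcome: 7 − 3 = 4
legacy-process units without the outcome: 200 − 4 = 196
odds, new-process units = 3/247 = 0.01215
odds, legacy-process units = 4/196 = 0.02041
OR = 0.01215 / 0.02041 = 0.60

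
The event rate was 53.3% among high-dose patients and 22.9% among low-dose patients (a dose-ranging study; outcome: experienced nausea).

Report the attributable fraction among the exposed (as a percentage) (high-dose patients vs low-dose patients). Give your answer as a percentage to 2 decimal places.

AR% = (0.5330 − 0.2290) / 0.5330 = 0.5704 → 57.04%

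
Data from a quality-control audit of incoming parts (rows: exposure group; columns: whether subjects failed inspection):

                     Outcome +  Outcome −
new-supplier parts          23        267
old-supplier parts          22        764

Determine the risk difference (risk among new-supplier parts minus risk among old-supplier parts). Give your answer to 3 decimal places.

risk, new-supplier parts = 23/290 = 0.07931
risk, old-supplier parts = 22/786 = 0.02799
risk difference = 0.07931 − 0.02799 = 0.051

0.051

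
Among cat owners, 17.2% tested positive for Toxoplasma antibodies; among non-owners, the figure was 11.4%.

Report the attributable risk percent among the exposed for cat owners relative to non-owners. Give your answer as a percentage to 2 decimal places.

AR% = (0.1720 − 0.1140) / 0.1720 = 0.3372 → 33.72%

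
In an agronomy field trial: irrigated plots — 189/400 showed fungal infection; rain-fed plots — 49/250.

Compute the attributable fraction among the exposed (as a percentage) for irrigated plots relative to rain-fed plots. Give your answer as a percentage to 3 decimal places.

58.519%

risk, irrigated plots = 189/400 = 0.4725
risk, rain-fed plots = 49/250 = 0.1960
AR% = (0.4725 − 0.1960) / 0.4725 = 0.5852 → 58.519%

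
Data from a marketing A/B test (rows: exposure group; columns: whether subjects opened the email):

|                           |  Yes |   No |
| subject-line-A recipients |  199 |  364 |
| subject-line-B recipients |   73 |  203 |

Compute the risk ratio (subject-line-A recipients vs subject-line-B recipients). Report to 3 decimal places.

risk, subject-line-A recipients = 199/563 = 0.3535
risk, subject-line-B recipients = 73/276 = 0.2645
RR = 0.3535 / 0.2645 = 1.336

RR ≈ 1.336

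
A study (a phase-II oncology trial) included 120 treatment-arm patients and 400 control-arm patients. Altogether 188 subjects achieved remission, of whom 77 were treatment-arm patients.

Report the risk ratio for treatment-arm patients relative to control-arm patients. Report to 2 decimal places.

treatment-arm patients without the outcome: 120 − 77 = 43
control-arm patients with the outcome: 188 − 77 = 111
control-arm patients without the outcome: 400 − 111 = 289
risk, treatment-arm patients = 77/120 = 0.6417
risk, control-arm patients = 111/400 = 0.2775
RR = 0.6417 / 0.2775 = 2.31

RR: 2.31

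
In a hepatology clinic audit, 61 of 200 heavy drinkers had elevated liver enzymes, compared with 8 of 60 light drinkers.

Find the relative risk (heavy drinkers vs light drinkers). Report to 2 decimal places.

risk, heavy drinkers = 61/200 = 0.3050
risk, light drinkers = 8/60 = 0.1333
RR = 0.3050 / 0.1333 = 2.29

RR = 2.29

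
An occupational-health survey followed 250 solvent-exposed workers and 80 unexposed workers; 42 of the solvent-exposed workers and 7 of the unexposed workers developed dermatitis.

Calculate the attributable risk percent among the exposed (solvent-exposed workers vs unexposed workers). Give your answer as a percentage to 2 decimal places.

AR%: 47.92%

risk, solvent-exposed workers = 42/250 = 0.1680
risk, unexposed workers = 7/80 = 0.0875
AR% = (0.1680 − 0.0875) / 0.1680 = 0.4792 → 47.92%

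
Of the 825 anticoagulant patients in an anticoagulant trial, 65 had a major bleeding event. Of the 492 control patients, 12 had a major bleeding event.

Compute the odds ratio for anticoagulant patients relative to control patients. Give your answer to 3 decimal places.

OR = (65 × 480) / (760 × 12) = 31200/9120 ≈ 3.421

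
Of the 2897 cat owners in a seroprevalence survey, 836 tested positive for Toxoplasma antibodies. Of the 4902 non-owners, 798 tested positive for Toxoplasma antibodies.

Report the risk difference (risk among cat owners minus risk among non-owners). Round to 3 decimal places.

0.126

risk, cat owners = 836/2897 = 0.2886
risk, non-owners = 798/4902 = 0.1628
risk difference = 0.2886 − 0.1628 = 0.126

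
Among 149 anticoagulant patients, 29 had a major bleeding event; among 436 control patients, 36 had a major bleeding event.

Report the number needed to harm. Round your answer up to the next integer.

9

risk, anticoagulant patients = 29/149 = 0.194631
risk, control patients = 36/436 = 0.082569
absolute risk difference = 0.112062
1 / 0.112062 = 8.924 → round up → 9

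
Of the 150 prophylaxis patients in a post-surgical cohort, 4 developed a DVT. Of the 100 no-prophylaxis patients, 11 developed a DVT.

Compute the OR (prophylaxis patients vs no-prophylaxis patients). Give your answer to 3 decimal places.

OR = (4 × 89) / (146 × 11) = 356/1606 ≈ 0.222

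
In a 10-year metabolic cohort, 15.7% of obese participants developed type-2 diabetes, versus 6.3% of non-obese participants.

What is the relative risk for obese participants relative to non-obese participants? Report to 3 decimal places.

RR = 0.1570 / 0.0630 = 2.492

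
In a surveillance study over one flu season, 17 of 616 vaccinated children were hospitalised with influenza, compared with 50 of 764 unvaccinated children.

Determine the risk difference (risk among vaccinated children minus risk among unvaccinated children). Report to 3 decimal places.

risk, vaccinated children = 17/616 = 0.02760
risk, unvaccinated children = 50/764 = 0.06545
risk difference = 0.02760 − 0.06545 = -0.038

-0.038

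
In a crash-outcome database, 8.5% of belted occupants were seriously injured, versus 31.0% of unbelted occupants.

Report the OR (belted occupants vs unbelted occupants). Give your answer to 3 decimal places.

OR: 0.207

odds, belted occupants = 0.0850/0.9150 = 0.0929
odds, unbelted occupants = 0.3100/0.6900 = 0.4493
OR = 0.0929 / 0.4493 = 0.207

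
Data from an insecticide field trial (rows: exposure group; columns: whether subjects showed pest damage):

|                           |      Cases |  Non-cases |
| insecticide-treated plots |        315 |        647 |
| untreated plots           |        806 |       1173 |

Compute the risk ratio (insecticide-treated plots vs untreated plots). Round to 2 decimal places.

RR ≈ 0.80

risk, insecticide-treated plots = 315/962 = 0.3274
risk, untreated plots = 806/1979 = 0.4073
RR = 0.3274 / 0.4073 = 0.80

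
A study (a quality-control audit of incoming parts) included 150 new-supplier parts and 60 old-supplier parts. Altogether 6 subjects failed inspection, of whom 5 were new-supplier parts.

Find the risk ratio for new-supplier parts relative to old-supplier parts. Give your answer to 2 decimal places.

RR ≈ 2.00

new-supplier parts without the outcome: 150 − 5 = 145
old-supplier parts with the outcome: 6 − 5 = 1
old-supplier parts without the outcome: 60 − 1 = 59
risk, new-supplier parts = 5/150 = 0.03333
risk, old-supplier parts = 1/60 = 0.01667
RR = 0.03333 / 0.01667 = 2.00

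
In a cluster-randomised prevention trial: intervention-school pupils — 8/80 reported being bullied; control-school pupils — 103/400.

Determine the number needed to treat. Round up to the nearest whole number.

7

risk, intervention-school pupils = 8/80 = 0.100000
risk, control-school pupils = 103/400 = 0.257500
absolute risk difference = 0.157500
1 / 0.157500 = 6.349 → round up → 7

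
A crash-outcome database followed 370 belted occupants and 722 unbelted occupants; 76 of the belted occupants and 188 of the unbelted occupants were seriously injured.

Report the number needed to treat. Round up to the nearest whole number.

NNT = 19

risk, belted occupants = 76/370 = 0.205405
risk, unbelted occupants = 188/722 = 0.260388
absolute risk difference = 0.054982
1 / 0.054982 = 18.188 → round up → 19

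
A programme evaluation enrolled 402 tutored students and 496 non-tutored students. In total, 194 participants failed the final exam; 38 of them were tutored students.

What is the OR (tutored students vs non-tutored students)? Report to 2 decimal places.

tutored students without the outcome: 402 − 38 = 364
non-tutored students with the outcome: 194 − 38 = 156
non-tutored students without the outcome: 496 − 156 = 340
odds, tutored students = 38/364 = 0.1044
odds, non-tutored students = 156/340 = 0.4588
OR = 0.1044 / 0.4588 = 0.23

OR ≈ 0.23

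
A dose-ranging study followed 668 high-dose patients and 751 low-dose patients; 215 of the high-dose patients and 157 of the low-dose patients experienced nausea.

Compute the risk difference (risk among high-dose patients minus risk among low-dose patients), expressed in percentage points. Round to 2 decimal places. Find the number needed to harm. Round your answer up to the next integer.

RD = 11.28; NNH = 9

risk, high-dose patients = 215/668 = 0.3219
risk, low-dose patients = 157/751 = 0.2091
risk difference = 0.3219 − 0.2091 = 0.1128 → 11.28 percentage points
absolute risk difference = 0.112802
1 / 0.112802 = 8.865 → round up → 9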